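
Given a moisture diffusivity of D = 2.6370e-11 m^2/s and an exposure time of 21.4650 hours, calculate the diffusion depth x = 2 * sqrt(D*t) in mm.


t = 21.4650 hr * 3600 = 77274.0000 s
D * t = 2.6370e-11 * 77274.0000 = 2.0377e-06
x = 2 * sqrt(D*t) = 2 * sqrt(2.0377e-06) = 0.00285497 m = 2.8550 mm


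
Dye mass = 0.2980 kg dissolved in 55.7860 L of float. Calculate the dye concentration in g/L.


Formula: Conc = dye_mass(kg) / volume(L) * 1000
Substituting: Conc = 0.2980 / 55.7860 * 1000
Result: 5.3418 g/L


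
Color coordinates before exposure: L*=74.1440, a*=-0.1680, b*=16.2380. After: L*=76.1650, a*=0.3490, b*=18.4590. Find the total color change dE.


dL = 2.0210, da = 0.5170, db = 2.2210
dE = sqrt(2.0210^2 + 0.5170^2 + 2.2210^2) = 3.0471


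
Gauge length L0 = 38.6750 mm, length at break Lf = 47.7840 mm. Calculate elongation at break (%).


Formula: Elongation = (Lf - L0) / L0 * 100
Substituting: Elongation = (47.7840 - 38.6750) / 38.6750 * 100
Result: 23.5527 %


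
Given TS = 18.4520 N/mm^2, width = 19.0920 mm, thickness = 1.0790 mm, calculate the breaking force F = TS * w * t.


Formula: F = TS * w * t
Substituting: F = 18.4520 * 19.0920 * 1.0790
Result: 380.1161 N


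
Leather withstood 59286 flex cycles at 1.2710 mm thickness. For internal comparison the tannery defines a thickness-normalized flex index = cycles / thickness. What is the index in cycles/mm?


Formula: Index = cycles / thickness
Substituting: Index = 59286 / 1.2710
Result: 46645.1613 cycles/mm


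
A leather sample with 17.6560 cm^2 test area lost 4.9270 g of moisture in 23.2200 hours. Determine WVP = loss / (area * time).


Formula: WVP = loss / (area * time)
Substituting: WVP = 4.9270 / (17.6560 * 23.2200)
Result: 0.0120179 g/(cm^2*hr)


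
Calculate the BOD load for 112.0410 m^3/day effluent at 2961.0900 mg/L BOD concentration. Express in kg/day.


Formula: BOD_load = volume * conc / 1000
Substituting: BOD_load = 112.0410 * 2961.0900 / 1000
Result: 331.7635 kg/day


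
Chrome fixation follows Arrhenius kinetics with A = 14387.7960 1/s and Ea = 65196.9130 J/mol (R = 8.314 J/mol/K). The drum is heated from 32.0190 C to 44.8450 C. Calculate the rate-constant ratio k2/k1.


T1 = 32.0190 + 273.15 = 305.1690 K; T2 = 44.8450 + 273.15 = 317.9950 K
k1 = A * exp(-Ea/(R*T1)) = 14387.7960 * exp(-65196.9130/(8.314*305.1690)) = 9.9559e-08 1/s
k2 = A * exp(-Ea/(R*T2)) = 14387.7960 * exp(-65196.9130/(8.314*317.9950)) = 2.8067e-07 1/s
k2/k1 = 2.8067e-07 / 9.9559e-08 = 2.8192


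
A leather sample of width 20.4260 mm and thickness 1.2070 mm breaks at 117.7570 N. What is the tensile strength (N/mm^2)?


Formula: TS = force / (width * thickness)
Substituting: TS = 117.7570 / (20.4260 * 1.2070)
Result: 4.7763 N/mm^2


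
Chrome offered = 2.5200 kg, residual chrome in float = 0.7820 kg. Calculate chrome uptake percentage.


Formula: Uptake = (offered - residual) / offered * 100
Substituting: Uptake = (2.5200 - 0.7820) / 2.5200 * 100
Result: 68.9683 %


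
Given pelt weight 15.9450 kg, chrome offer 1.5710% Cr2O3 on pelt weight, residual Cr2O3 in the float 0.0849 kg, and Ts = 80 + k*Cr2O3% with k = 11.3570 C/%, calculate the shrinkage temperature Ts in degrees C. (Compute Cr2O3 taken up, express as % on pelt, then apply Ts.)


Offered = pelt * offer_pct / 100 = 15.9450 * 1.5710 / 100 = 0.2505 kg
Uptake = offered - residual = 0.2505 - 0.0849 = 0.1656 kg
Cr2O3% on pelt = uptake / pelt * 100 = 0.1656 / 15.9450 * 100 = 1.0385 %
Ts = 80 + k * Cr2O3% = 80 + 11.3570 * 1.0385 = 91.7948 C


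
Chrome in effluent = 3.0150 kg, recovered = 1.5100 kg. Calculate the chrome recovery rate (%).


Formula: Recovery = recovered / input * 100
Substituting: Recovery = 1.5100 / 3.0150 * 100
Result: 50.0829 %


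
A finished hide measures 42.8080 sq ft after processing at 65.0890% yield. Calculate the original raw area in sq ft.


Formula: raw = finished * 100 / yield
Substituting: raw = 42.8080 * 100 / 65.0890
Result: 65.7684 sq ft


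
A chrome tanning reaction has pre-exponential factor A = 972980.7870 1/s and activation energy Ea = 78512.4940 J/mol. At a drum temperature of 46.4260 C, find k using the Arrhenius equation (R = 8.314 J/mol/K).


T_K = T_C + 273.15 = 46.4260 + 273.15 = 319.5760 K
exponent = -Ea / (R * T_K) = -78512.4940 / (8.314 * 319.5760) = -29.5498
k = A * exp(exponent) = 972980.7870 * exp(-29.5498) = 1.4282e-07 1/s


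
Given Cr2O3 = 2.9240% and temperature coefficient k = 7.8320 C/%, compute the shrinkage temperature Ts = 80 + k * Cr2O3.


Formula: Ts = 80 + k * Cr2O3
Substituting: Ts = 80 + 7.8320 * 2.9240
Result: 102.9008 C


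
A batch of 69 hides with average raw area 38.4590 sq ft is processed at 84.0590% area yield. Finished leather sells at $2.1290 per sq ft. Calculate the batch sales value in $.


Raw_total = N * avg_area = 69 * 38.4590 = 2653.6710 sq ft
Finished = Raw_total * yield / 100 = 2653.6710 * 84.0590 / 100 = 2230.6493 sq ft
Value = Finished * price = 2230.6493 * 2.1290 = 4749.0524 $


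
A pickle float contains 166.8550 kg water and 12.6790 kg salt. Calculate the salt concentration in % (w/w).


Formula: Conc = salt / (water + salt) * 100
Substituting: Conc = 12.6790 / (166.8550 + 12.6790) * 100
Result: 7.0622 %


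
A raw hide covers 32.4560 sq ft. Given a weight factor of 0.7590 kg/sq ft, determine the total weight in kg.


Formula: Weight = area * weight_per_sqft
Substituting: Weight = 32.4560 * 0.7590
Result: 24.6341 kg


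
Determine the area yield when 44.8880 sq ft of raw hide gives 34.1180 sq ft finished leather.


Formula: Yield = finished / raw * 100
Substituting: Yield = 34.1180 / 44.8880 * 100
Result: 76.0070 %


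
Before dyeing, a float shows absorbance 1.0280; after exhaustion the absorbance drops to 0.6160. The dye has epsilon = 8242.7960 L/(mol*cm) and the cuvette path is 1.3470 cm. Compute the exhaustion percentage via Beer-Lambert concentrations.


c_initial = A_i / (epsilon * l) = 1.0280 / (8242.7960 * 1.3470) = 9.2587e-05 mol/L
c_final = A_f / (epsilon * l) = 0.6160 / (8242.7960 * 1.3470) = 5.5480e-05 mol/L
Exhaustion = (c_initial - c_final) / c_initial * 100 = (9.2587e-05 - 5.5480e-05) / 9.2587e-05 * 100 = 40.0778 %


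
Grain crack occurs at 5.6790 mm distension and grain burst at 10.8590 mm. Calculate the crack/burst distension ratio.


Formula: Ratio = crack / burst
Substituting: Ratio = 5.6790 / 10.8590
Result: 0.5230


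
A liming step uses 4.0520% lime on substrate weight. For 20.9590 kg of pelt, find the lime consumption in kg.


Formula: Lime = substrate * pct / 100
Substituting: Lime = 20.9590 * 4.0520 / 100
Result: 0.8493 kg


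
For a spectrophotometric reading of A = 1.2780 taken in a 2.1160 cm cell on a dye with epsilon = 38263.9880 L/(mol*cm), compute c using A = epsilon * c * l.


Formula: c = A / (epsilon * l)
Substituting: c = 1.2780 / (38263.9880 * 2.1160)
Result: 1.5784e-05 mol/L


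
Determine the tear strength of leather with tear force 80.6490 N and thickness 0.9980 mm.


Formula: Tear strength = force / thickness
Substituting: Tear strength = 80.6490 / 0.9980
Result: 80.8106 N/mm


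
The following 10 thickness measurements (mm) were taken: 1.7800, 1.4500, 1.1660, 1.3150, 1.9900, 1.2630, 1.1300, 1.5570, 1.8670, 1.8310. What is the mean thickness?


Formula: Average = sum / n
Substituting: Average = 15.3490 / 10
Result: 1.5349 mm


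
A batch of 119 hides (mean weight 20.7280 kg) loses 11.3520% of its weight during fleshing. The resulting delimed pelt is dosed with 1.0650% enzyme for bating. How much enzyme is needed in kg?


Total_raw = N * avg_wt = 119 * 20.7280 = 2466.6320 kg
Substrate = Total_raw * (1 - loss/100) = 2466.6320 * (1 - 11.3520/100) = 2186.6199 kg
Enzyme = Substrate * pct / 100 = 2186.6199 * 1.0650 / 100 = 23.2875 kg


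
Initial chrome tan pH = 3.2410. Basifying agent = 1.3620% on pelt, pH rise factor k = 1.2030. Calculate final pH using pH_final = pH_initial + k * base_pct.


Formula: pH_final = pH_initial + k * base_pct
Substituting: pH_final = 3.2410 + 1.2030 * 1.3620
Result: 4.8795


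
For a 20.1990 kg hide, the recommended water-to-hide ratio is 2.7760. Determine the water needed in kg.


Formula: Water = hide_weight * ratio
Substituting: Water = 20.1990 * 2.7760
Result: 56.0724 kg


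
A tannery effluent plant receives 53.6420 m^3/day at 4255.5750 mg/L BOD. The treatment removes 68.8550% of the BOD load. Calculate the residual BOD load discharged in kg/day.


Load_in = volume * conc / 1000 = 53.6420 * 4255.5750 / 1000 = 228.2776 kg/day
Removed = Load_in * eff / 100 = 228.2776 * 68.8550 / 100 = 157.1805 kg/day
Load_out = Load_in - Removed = 228.2776 - 157.1805 = 71.0970 kg/day


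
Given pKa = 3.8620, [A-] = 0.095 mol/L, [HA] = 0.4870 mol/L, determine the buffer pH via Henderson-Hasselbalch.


ratio = [A-] / [HA] = 0.095 / 0.4870 = 0.1951
log10(ratio) = -0.7098
pH = pKa + log10(ratio) = 3.8620 - 0.7098 = 3.1522


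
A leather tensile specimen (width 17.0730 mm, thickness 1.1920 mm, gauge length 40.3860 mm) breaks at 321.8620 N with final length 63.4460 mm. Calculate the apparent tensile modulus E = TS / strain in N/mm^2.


TS = F / (w * t) = 321.8620 / (17.0730 * 1.1920) = 15.8155 N/mm^2
strain = (Lf - L0) / L0 = (63.4460 - 40.3860) / 40.3860 = 0.5710
E = TS / strain = 15.8155 / 0.5710 = 27.6984 N/mm^2


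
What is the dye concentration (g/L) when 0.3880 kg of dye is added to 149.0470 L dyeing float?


Formula: Conc = dye_mass(kg) / volume(L) * 1000
Substituting: Conc = 0.3880 / 149.0470 * 1000
Result: 2.6032 g/L


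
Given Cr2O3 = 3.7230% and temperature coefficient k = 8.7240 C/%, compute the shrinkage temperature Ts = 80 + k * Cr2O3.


Formula: Ts = 80 + k * Cr2O3
Substituting: Ts = 80 + 8.7240 * 3.7230
Result: 112.4795 C


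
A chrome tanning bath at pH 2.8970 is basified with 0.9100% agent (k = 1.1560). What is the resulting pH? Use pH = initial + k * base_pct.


Formula: pH_final = pH_initial + k * base_pct
Substituting: pH_final = 2.8970 + 1.1560 * 0.9100
Result: 3.9490


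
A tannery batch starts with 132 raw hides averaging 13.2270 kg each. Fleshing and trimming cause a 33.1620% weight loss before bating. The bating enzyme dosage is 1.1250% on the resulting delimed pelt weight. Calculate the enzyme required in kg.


Total_raw = N * avg_wt = 132 * 13.2270 = 1745.9640 kg
Substrate = Total_raw * (1 - loss/100) = 1745.9640 * (1 - 33.1620/100) = 1166.9674 kg
Enzyme = Substrate * pct / 100 = 1166.9674 * 1.1250 / 100 = 13.1284 kg


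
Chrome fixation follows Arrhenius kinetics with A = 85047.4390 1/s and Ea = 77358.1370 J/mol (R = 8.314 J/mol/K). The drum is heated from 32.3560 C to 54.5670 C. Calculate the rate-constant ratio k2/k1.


T1 = 32.3560 + 273.15 = 305.5060 K; T2 = 54.5670 + 273.15 = 327.7170 K
k1 = A * exp(-Ea/(R*T1)) = 85047.4390 * exp(-77358.1370/(8.314*305.5060)) = 5.0430e-09 1/s
k2 = A * exp(-Ea/(R*T2)) = 85047.4390 * exp(-77358.1370/(8.314*327.7170)) = 3.9732e-08 1/s
k2/k1 = 3.9732e-08 / 5.0430e-09 = 7.8788


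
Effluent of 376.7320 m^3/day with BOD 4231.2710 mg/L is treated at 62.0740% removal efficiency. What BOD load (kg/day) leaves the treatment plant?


Load_in = volume * conc / 1000 = 376.7320 * 4231.2710 / 1000 = 1594.0552 kg/day
Removed = Load_in * eff / 100 = 1594.0552 * 62.0740 / 100 = 989.4938 kg/day
Load_out = Load_in - Removed = 1594.0552 - 989.4938 = 604.5614 kg/day


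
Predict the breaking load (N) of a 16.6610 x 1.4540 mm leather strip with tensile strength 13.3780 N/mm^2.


Formula: F = TS * w * t
Substituting: F = 13.3780 * 16.6610 * 1.4540
Result: 324.0833 N


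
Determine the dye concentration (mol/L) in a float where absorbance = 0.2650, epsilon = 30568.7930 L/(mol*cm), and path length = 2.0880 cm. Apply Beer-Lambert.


Formula: c = A / (epsilon * l)
Substituting: c = 0.2650 / (30568.7930 * 2.0880)
Result: 4.1518e-06 mol/L


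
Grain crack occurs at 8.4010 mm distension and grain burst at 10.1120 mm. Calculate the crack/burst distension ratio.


Formula: Ratio = crack / burst
Substituting: Ratio = 8.4010 / 10.1120
Result: 0.8308


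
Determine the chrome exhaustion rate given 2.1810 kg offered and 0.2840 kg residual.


Formula: Uptake = (offered - residual) / offered * 100
Substituting: Uptake = (2.1810 - 0.2840) / 2.1810 * 100
Result: 86.9785 %


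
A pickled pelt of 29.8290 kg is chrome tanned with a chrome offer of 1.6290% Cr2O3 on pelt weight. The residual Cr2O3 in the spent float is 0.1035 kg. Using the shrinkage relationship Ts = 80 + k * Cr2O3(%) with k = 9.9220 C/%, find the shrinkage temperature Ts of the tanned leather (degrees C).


Offered = pelt * offer_pct / 100 = 29.8290 * 1.6290 / 100 = 0.4859 kg
Uptake = offered - residual = 0.4859 - 0.1035 = 0.3824 kg
Cr2O3% on pelt = uptake / pelt * 100 = 0.3824 / 29.8290 * 100 = 1.2820 %
Ts = 80 + k * Cr2O3% = 80 + 9.9220 * 1.2820 = 92.7202 C


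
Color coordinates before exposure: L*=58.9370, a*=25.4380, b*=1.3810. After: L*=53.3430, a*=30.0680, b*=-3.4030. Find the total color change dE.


dL = -5.5940, da = 4.6300, db = -4.7840
dE = sqrt((-5.5940)^2 + 4.6300^2 + (-4.7840)^2) = 8.6958


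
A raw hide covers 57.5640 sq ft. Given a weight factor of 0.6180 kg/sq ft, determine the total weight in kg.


Formula: Weight = area * weight_per_sqft
Substituting: Weight = 57.5640 * 0.6180
Result: 35.5746 kg


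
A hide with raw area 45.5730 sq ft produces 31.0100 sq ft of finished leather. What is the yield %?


Formula: Yield = finished / raw * 100
Substituting: Yield = 31.0100 / 45.5730 * 100
Result: 68.0447 %


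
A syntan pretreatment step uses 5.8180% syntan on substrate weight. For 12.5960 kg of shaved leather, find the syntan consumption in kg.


Formula: Syntan = substrate * pct / 100
Substituting: Syntan = 12.5960 * 5.8180 / 100
Result: 0.7328 kg


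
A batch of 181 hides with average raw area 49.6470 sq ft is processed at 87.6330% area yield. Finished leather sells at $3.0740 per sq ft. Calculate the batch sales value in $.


Raw_total = N * avg_area = 181 * 49.6470 = 8986.1070 sq ft
Finished = Raw_total * yield / 100 = 8986.1070 * 87.6330 / 100 = 7874.7951 sq ft
Value = Finished * price = 7874.7951 * 3.0740 = 24207.1203 $


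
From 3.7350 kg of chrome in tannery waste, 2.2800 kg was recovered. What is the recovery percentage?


Formula: Recovery = recovered / input * 100
Substituting: Recovery = 2.2800 / 3.7350 * 100
Result: 61.0442 %


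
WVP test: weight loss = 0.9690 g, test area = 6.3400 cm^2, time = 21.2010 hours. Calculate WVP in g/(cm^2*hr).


Formula: WVP = loss / (area * time)
Substituting: WVP = 0.9690 / (6.3400 * 21.2010)
Result: 0.00720905 g/(cm^2*hr)


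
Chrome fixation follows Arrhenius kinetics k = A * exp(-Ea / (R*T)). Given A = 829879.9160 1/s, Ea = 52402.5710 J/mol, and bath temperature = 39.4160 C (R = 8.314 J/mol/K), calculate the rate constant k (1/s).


T_K = T_C + 273.15 = 39.4160 + 273.15 = 312.5660 K
exponent = -Ea / (R * T_K) = -52402.5710 / (8.314 * 312.5660) = -20.1651
k = A * exp(exponent) = 829879.9160 * exp(-20.1651) = 0.00145015 1/s


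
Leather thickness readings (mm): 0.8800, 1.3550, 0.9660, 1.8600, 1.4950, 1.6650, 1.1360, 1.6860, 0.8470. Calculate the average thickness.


Formula: Average = sum / n
Substituting: Average = 11.8900 / 9
Result: 1.3211 mm


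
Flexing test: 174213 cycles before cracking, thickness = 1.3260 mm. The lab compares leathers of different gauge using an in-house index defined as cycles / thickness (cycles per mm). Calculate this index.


Formula: Index = cycles / thickness
Substituting: Index = 174213 / 1.3260
Result: 131382.3529 cycles/mm


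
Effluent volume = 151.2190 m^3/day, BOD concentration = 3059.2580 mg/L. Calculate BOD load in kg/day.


Formula: BOD_load = volume * conc / 1000
Substituting: BOD_load = 151.2190 * 3059.2580 / 1000
Result: 462.6179 kg/day


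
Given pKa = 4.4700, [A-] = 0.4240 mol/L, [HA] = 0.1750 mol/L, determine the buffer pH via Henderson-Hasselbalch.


ratio = [A-] / [HA] = 0.4240 / 0.1750 = 2.4229
log10(ratio) = 0.3843
pH = pKa + log10(ratio) = 4.4700 + 0.3843 = 4.8543


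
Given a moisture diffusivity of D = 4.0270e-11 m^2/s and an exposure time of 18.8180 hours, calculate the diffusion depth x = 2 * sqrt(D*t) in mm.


t = 18.8180 hr * 3600 = 67744.8000 s
D * t = 4.0270e-11 * 67744.8000 = 2.7281e-06
x = 2 * sqrt(D*t) = 2 * sqrt(2.7281e-06) = 0.00330338 m = 3.3034 mm


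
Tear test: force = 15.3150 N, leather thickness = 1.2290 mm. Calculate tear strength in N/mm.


Formula: Tear strength = force / thickness
Substituting: Tear strength = 15.3150 / 1.2290
Result: 12.4614 N/mm


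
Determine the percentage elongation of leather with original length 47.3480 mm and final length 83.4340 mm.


Formula: Elongation = (Lf - L0) / L0 * 100
Substituting: Elongation = (83.4340 - 47.3480) / 47.3480 * 100
Result: 76.2144 %


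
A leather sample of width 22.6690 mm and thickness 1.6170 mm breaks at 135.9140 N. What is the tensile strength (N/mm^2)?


Formula: TS = force / (width * thickness)
Substituting: TS = 135.9140 / (22.6690 * 1.6170)
Result: 3.7078 N/mm^2


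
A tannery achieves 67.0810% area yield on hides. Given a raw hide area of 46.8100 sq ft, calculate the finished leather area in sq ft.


Formula: finished = raw * yield / 100
Substituting: finished = 46.8100 * 67.0810 / 100
Result: 31.4006 sq ft


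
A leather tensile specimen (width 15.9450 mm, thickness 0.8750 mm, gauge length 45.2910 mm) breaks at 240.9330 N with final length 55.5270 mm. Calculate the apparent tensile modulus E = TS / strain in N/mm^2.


TS = F / (w * t) = 240.9330 / (15.9450 * 0.8750) = 17.2689 N/mm^2
strain = (Lf - L0) / L0 = (55.5270 - 45.2910) / 45.2910 = 0.2260
E = TS / strain = 17.2689 / 0.2260 = 76.4091 N/mm^2


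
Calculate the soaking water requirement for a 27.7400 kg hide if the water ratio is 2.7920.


Formula: Water = hide_weight * ratio
Substituting: Water = 27.7400 * 2.7920
Result: 77.4501 kg


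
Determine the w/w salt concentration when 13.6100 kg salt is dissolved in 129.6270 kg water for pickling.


Formula: Conc = salt / (water + salt) * 100
Substituting: Conc = 13.6100 / (129.6270 + 13.6100) * 100
Result: 9.5017 %


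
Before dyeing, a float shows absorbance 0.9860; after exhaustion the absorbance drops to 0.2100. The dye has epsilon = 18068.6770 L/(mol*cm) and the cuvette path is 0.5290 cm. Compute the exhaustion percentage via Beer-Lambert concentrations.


c_initial = A_i / (epsilon * l) = 0.9860 / (18068.6770 * 0.5290) = 1.0316e-04 mol/L
c_final = A_f / (epsilon * l) = 0.2100 / (18068.6770 * 0.5290) = 2.1970e-05 mol/L
Exhaustion = (c_initial - c_final) / c_initial * 100 = (1.0316e-04 - 2.1970e-05) / 1.0316e-04 * 100 = 78.7018 %


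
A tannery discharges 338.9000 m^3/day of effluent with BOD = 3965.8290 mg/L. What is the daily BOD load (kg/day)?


Formula: BOD_load = volume * conc / 1000
Substituting: BOD_load = 338.9000 * 3965.8290 / 1000
Result: 1344.0194 kg/day


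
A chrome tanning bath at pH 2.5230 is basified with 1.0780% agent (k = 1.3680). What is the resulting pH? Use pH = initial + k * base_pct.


Formula: pH_final = pH_initial + k * base_pct
Substituting: pH_final = 2.5230 + 1.3680 * 1.0780
Result: 3.9977


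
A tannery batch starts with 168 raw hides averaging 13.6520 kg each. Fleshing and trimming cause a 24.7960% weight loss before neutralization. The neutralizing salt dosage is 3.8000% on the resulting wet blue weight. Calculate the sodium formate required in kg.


Total_raw = N * avg_wt = 168 * 13.6520 = 2293.5360 kg
Substrate = Total_raw * (1 - loss/100) = 2293.5360 * (1 - 24.7960/100) = 1724.8308 kg
Neutralizer = Substrate * pct / 100 = 1724.8308 * 3.8000 / 100 = 65.5436 kg


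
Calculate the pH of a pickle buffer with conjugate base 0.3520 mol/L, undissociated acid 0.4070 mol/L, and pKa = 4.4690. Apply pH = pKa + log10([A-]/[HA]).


ratio = [A-] / [HA] = 0.3520 / 0.4070 = 0.8649
log10(ratio) = -0.0630517
pH = pKa + log10(ratio) = 4.4690 - 0.0630517 = 4.4059


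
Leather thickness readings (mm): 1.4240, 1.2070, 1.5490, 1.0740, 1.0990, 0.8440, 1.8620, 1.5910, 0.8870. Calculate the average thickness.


Formula: Average = sum / n
Substituting: Average = 11.5370 / 9
Result: 1.2819 mm


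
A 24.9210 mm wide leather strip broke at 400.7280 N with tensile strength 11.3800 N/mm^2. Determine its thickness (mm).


Formula: t = F / (TS * w)
Substituting: t = 400.7280 / (11.3800 * 24.9210)
Result: 1.4130 mm


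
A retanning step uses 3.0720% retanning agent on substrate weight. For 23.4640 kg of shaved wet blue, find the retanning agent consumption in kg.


Formula: Retan = substrate * pct / 100
Substituting: Retan = 23.4640 * 3.0720 / 100
Result: 0.7208 kg


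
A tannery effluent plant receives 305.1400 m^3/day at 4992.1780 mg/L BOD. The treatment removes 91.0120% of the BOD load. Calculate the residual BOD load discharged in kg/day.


Load_in = volume * conc / 1000 = 305.1400 * 4992.1780 / 1000 = 1523.3132 kg/day
Removed = Load_in * eff / 100 = 1523.3132 * 91.0120 / 100 = 1386.3978 kg/day
Load_out = Load_in - Removed = 1523.3132 - 1386.3978 = 136.9154 kg/day


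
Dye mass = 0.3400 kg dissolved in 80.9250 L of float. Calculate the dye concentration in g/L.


Formula: Conc = dye_mass(kg) / volume(L) * 1000
Substituting: Conc = 0.3400 / 80.9250 * 1000
Result: 4.2014 g/L


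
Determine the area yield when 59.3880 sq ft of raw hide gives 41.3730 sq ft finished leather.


Formula: Yield = finished / raw * 100
Substituting: Yield = 41.3730 / 59.3880 * 100
Result: 69.6656 %


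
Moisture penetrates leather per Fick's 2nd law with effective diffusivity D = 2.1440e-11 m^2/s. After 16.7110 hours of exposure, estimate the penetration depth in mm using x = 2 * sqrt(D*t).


t = 16.7110 hr * 3600 = 60159.6000 s
D * t = 2.1440e-11 * 60159.6000 = 1.2898e-06
x = 2 * sqrt(D*t) = 2 * sqrt(1.2898e-06) = 0.00227141 m = 2.2714 mm


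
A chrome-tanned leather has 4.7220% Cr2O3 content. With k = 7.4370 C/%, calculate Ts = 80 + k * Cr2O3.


Formula: Ts = 80 + k * Cr2O3
Substituting: Ts = 80 + 7.4370 * 4.7220
Result: 115.1175 C


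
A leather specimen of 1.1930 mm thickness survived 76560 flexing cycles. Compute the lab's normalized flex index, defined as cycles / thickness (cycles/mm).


Formula: Index = cycles / thickness
Substituting: Index = 76560 / 1.1930
Result: 64174.3504 cycles/mm


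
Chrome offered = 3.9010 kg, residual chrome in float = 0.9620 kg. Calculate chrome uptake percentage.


Formula: Uptake = (offered - residual) / offered * 100
Substituting: Uptake = (3.9010 - 0.9620) / 3.9010 * 100
Result: 75.3397 %


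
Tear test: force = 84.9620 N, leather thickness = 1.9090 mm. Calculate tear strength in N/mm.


Formula: Tear strength = force / thickness
Substituting: Tear strength = 84.9620 / 1.9090
Result: 44.5060 N/mm


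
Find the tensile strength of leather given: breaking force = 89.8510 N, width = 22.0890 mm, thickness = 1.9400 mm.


Formula: TS = force / (width * thickness)
Substituting: TS = 89.8510 / (22.0890 * 1.9400)
Result: 2.0967 N/mm^2


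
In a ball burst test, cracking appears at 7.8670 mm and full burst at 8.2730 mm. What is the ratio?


Formula: Ratio = crack / burst
Substituting: Ratio = 7.8670 / 8.2730
Result: 0.9509


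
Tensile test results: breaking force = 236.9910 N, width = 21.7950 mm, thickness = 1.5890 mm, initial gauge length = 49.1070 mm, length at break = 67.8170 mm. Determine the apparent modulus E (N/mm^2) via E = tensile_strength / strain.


TS = F / (w * t) = 236.9910 / (21.7950 * 1.5890) = 6.8431 N/mm^2
strain = (Lf - L0) / L0 = (67.8170 - 49.1070) / 49.1070 = 0.3810
E = TS / strain = 6.8431 / 0.3810 = 17.9606 N/mm^2


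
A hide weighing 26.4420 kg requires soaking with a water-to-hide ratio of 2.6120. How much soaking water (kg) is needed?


Formula: Water = hide_weight * ratio
Substituting: Water = 26.4420 * 2.6120
Result: 69.0665 kg


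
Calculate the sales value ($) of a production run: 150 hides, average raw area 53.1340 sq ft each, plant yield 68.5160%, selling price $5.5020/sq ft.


Raw_total = N * avg_area = 150 * 53.1340 = 7970.1000 sq ft
Finished = Raw_total * yield / 100 = 7970.1000 * 68.5160 / 100 = 5460.7937 sq ft
Value = Finished * price = 5460.7937 * 5.5020 = 30045.2870 $


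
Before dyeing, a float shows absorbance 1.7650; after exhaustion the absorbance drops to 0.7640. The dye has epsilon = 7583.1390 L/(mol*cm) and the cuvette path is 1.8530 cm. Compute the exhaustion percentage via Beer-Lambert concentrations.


c_initial = A_i / (epsilon * l) = 1.7650 / (7583.1390 * 1.8530) = 1.2561e-04 mol/L
c_final = A_f / (epsilon * l) = 0.7640 / (7583.1390 * 1.8530) = 5.4371e-05 mol/L
Exhaustion = (c_initial - c_final) / c_initial * 100 = (1.2561e-04 - 5.4371e-05) / 1.2561e-04 * 100 = 56.7139 %


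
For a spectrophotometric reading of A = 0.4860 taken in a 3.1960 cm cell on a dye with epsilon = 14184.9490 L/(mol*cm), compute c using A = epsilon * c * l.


Formula: c = A / (epsilon * l)
Substituting: c = 0.4860 / (14184.9490 * 3.1960)
Result: 1.0720e-05 mol/L


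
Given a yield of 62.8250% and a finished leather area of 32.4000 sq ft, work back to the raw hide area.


Formula: raw = finished * 100 / yield
Substituting: raw = 32.4000 * 100 / 62.8250
Result: 51.5718 sq ft


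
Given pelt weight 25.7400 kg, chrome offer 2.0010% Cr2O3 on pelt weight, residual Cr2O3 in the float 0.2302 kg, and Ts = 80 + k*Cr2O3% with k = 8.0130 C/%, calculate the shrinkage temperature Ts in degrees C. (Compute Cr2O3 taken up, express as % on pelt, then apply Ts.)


Offered = pelt * offer_pct / 100 = 25.7400 * 2.0010 / 100 = 0.5151 kg
Uptake = offered - residual = 0.5151 - 0.2302 = 0.2849 kg
Cr2O3% on pelt = uptake / pelt * 100 = 0.2849 / 25.7400 * 100 = 1.1067 %
Ts = 80 + k * Cr2O3% = 80 + 8.0130 * 1.1067 = 88.8678 C


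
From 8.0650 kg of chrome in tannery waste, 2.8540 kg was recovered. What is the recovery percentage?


Formula: Recovery = recovered / input * 100
Substituting: Recovery = 2.8540 / 8.0650 * 100
Result: 35.3875 %


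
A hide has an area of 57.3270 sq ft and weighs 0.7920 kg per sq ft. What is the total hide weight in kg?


Formula: Weight = area * weight_per_sqft
Substituting: Weight = 57.3270 * 0.7920
Result: 45.4030 kg


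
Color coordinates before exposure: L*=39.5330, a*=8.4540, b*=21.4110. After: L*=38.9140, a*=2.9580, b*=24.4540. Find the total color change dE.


dL = -0.6190, da = -5.4960, db = 3.0430
dE = sqrt((-0.6190)^2 + (-5.4960)^2 + 3.0430^2) = 6.3126


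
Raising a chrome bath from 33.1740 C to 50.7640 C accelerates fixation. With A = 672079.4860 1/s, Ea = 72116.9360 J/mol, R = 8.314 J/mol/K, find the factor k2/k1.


T1 = 33.1740 + 273.15 = 306.3240 K; T2 = 50.7640 + 273.15 = 323.9140 K
k1 = A * exp(-Ea/(R*T1)) = 672079.4860 * exp(-72116.9360/(8.314*306.3240)) = 3.3848e-07 1/s
k2 = A * exp(-Ea/(R*T2)) = 672079.4860 * exp(-72116.9360/(8.314*323.9140)) = 1.5753e-06 1/s
k2/k1 = 1.5753e-06 / 3.3848e-07 = 4.6541


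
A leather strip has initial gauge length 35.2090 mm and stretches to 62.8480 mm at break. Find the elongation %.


Formula: Elongation = (Lf - L0) / L0 * 100
Substituting: Elongation = (62.8480 - 35.2090) / 35.2090 * 100
Result: 78.4998 %


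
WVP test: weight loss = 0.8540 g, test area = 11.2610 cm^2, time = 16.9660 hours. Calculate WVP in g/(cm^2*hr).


Formula: WVP = loss / (area * time)
Substituting: WVP = 0.8540 / (11.2610 * 16.9660)
Result: 0.00446994 g/(cm^2*hr)


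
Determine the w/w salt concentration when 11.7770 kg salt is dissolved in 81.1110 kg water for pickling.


Formula: Conc = salt / (water + salt) * 100
Substituting: Conc = 11.7770 / (81.1110 + 11.7770) * 100
Result: 12.6787 %


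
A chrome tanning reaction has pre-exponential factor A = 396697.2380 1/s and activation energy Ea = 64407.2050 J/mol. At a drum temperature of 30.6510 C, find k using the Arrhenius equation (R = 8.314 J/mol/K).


T_K = T_C + 273.15 = 30.6510 + 273.15 = 303.8010 K
exponent = -Ea / (R * T_K) = -64407.2050 / (8.314 * 303.8010) = -25.4997
k = A * exp(exponent) = 396697.2380 * exp(-25.4997) = 3.3425e-06 1/s


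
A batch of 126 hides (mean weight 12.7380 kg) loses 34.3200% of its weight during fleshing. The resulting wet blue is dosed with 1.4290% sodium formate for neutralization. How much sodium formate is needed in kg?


Total_raw = N * avg_wt = 126 * 12.7380 = 1604.9880 kg
Substrate = Total_raw * (1 - loss/100) = 1604.9880 * (1 - 34.3200/100) = 1054.1561 kg
Neutralizer = Substrate * pct / 100 = 1054.1561 * 1.4290 / 100 = 15.0639 kg


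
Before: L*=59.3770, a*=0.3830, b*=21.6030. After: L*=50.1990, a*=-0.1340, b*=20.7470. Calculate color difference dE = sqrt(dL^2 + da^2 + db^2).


dL = -9.1780, da = -0.5170, db = -0.8560
dE = sqrt((-9.1780)^2 + (-0.5170)^2 + (-0.8560)^2) = 9.2323


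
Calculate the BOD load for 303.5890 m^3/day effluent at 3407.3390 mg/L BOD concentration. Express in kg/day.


Formula: BOD_load = volume * conc / 1000
Substituting: BOD_load = 303.5890 * 3407.3390 / 1000
Result: 1034.4306 kg/day


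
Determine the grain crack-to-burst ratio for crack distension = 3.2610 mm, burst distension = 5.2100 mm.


Formula: Ratio = crack / burst
Substituting: Ratio = 3.2610 / 5.2100
Result: 0.6259


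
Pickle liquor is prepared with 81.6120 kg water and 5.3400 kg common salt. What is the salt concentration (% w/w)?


Formula: Conc = salt / (water + salt) * 100
Substituting: Conc = 5.3400 / (81.6120 + 5.3400) * 100
Result: 6.1413 %


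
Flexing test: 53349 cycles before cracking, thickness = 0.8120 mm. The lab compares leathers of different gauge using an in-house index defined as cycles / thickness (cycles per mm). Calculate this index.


Formula: Index = cycles / thickness
Substituting: Index = 53349 / 0.8120
Result: 65700.7389 cycles/mm


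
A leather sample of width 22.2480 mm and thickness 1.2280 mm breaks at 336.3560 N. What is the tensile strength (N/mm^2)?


Formula: TS = force / (width * thickness)
Substituting: TS = 336.3560 / (22.2480 * 1.2280)
Result: 12.3115 N/mm^2


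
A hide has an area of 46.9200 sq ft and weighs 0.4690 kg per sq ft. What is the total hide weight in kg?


Formula: Weight = area * weight_per_sqft
Substituting: Weight = 46.9200 * 0.4690
Result: 22.0055 kg


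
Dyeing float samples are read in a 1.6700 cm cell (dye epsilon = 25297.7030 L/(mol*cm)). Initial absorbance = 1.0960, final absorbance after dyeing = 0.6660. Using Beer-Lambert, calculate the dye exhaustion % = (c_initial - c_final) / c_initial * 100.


c_initial = A_i / (epsilon * l) = 1.0960 / (25297.7030 * 1.6700) = 2.5943e-05 mol/L
c_final = A_f / (epsilon * l) = 0.6660 / (25297.7030 * 1.6700) = 1.5764e-05 mol/L
Exhaustion = (c_initial - c_final) / c_initial * 100 = (2.5943e-05 - 1.5764e-05) / 2.5943e-05 * 100 = 39.2336 %


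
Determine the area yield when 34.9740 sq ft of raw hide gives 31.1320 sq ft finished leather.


Formula: Yield = finished / raw * 100
Substituting: Yield = 31.1320 / 34.9740 * 100
Result: 89.0147 %


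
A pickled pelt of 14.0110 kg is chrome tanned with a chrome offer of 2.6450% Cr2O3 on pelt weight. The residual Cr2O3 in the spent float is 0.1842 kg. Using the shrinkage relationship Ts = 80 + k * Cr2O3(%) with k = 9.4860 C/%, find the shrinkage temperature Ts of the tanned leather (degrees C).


Offered = pelt * offer_pct / 100 = 14.0110 * 2.6450 / 100 = 0.3706 kg
Uptake = offered - residual = 0.3706 - 0.1842 = 0.1864 kg
Cr2O3% on pelt = uptake / pelt * 100 = 0.1864 / 14.0110 * 100 = 1.3303 %
Ts = 80 + k * Cr2O3% = 80 + 9.4860 * 1.3303 = 92.6194 C


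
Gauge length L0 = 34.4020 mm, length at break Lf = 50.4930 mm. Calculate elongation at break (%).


Formula: Elongation = (Lf - L0) / L0 * 100
Substituting: Elongation = (50.4930 - 34.4020) / 34.4020 * 100
Result: 46.7734 %


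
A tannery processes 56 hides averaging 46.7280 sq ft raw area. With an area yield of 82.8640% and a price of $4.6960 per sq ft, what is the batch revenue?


Raw_total = N * avg_area = 56 * 46.7280 = 2616.7680 sq ft
Finished = Raw_total * yield / 100 = 2616.7680 * 82.8640 / 100 = 2168.3586 sq ft
Value = Finished * price = 2168.3586 * 4.6960 = 10182.6122 $


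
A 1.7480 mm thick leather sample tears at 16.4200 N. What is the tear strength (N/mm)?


Formula: Tear strength = force / thickness
Substituting: Tear strength = 16.4200 / 1.7480
Result: 9.3936 N/mm


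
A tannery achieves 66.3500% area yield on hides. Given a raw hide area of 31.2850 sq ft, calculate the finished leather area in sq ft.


Formula: finished = raw * yield / 100
Substituting: finished = 31.2850 * 66.3500 / 100
Result: 20.7576 sq ft


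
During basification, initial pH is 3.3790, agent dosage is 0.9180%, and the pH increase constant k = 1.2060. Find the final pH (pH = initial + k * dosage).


Formula: pH_final = pH_initial + k * base_pct
Substituting: pH_final = 3.3790 + 1.2060 * 0.9180
Result: 4.4861


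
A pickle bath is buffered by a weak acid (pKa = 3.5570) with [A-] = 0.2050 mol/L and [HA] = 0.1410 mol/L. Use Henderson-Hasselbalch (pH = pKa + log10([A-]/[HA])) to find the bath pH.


ratio = [A-] / [HA] = 0.2050 / 0.1410 = 1.4539
log10(ratio) = 0.1625
pH = pKa + log10(ratio) = 3.5570 + 0.1625 = 3.7195


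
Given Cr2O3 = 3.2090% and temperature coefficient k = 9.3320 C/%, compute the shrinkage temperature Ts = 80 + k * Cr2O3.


Formula: Ts = 80 + k * Cr2O3
Substituting: Ts = 80 + 9.3320 * 3.2090
Result: 109.9464 C


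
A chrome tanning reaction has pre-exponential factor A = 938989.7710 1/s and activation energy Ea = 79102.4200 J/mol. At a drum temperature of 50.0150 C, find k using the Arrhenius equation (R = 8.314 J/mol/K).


T_K = T_C + 273.15 = 50.0150 + 273.15 = 323.1650 K
exponent = -Ea / (R * T_K) = -79102.4200 / (8.314 * 323.1650) = -29.4412
k = A * exp(exponent) = 938989.7710 * exp(-29.4412) = 1.5364e-07 1/s


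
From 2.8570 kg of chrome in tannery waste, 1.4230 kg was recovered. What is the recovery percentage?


Formula: Recovery = recovered / input * 100
Substituting: Recovery = 1.4230 / 2.8570 * 100
Result: 49.8075 %


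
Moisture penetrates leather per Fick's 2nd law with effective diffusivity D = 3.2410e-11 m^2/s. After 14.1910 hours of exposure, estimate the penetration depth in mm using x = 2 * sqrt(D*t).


t = 14.1910 hr * 3600 = 51087.6000 s
D * t = 3.2410e-11 * 51087.6000 = 1.6557e-06
x = 2 * sqrt(D*t) = 2 * sqrt(1.6557e-06) = 0.00257352 m = 2.5735 mm


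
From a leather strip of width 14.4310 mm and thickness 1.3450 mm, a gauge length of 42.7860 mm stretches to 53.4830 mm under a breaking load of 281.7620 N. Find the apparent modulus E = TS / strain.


TS = F / (w * t) = 281.7620 / (14.4310 * 1.3450) = 14.5166 N/mm^2
strain = (Lf - L0) / L0 = (53.4830 - 42.7860) / 42.7860 = 0.2500
E = TS / strain = 14.5166 / 0.2500 = 58.0635 N/mm^2


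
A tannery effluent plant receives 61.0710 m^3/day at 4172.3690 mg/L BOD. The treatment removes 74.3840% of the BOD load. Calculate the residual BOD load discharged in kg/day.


Load_in = volume * conc / 1000 = 61.0710 * 4172.3690 / 1000 = 254.8107 kg/day
Removed = Load_in * eff / 100 = 254.8107 * 74.3840 / 100 = 189.5384 kg/day
Load_out = Load_in - Removed = 254.8107 - 189.5384 = 65.2723 kg/day


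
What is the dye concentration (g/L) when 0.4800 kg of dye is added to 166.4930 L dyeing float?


Formula: Conc = dye_mass(kg) / volume(L) * 1000
Substituting: Conc = 0.4800 / 166.4930 * 1000
Result: 2.8830 g/L


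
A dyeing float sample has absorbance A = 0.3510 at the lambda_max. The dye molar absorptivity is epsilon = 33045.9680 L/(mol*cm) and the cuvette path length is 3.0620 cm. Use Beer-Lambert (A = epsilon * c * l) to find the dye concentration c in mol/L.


Formula: c = A / (epsilon * l)
Substituting: c = 0.3510 / (33045.9680 * 3.0620)
Result: 3.4688e-06 mol/L


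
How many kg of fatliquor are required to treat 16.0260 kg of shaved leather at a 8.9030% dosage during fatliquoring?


Formula: Fat = substrate * pct / 100
Substituting: Fat = 16.0260 * 8.9030 / 100
Result: 1.4268 kg


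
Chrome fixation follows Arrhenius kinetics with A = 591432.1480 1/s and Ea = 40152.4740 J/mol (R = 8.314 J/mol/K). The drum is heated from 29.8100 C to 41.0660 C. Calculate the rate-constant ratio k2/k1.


T1 = 29.8100 + 273.15 = 302.9600 K; T2 = 41.0660 + 273.15 = 314.2160 K
k1 = A * exp(-Ea/(R*T1)) = 591432.1480 * exp(-40152.4740/(8.314*302.9600)) = 0.0705982 1/s
k2 = A * exp(-Ea/(R*T2)) = 591432.1480 * exp(-40152.4740/(8.314*314.2160)) = 0.1250 1/s
k2/k1 = 0.1250 / 0.0705982 = 1.7701


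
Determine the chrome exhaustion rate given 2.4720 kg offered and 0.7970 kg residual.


Formula: Uptake = (offered - residual) / offered * 100
Substituting: Uptake = (2.4720 - 0.7970) / 2.4720 * 100
Result: 67.7589 %


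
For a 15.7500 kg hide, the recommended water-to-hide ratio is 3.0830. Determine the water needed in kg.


Formula: Water = hide_weight * ratio
Substituting: Water = 15.7500 * 3.0830
Result: 48.5573 kg


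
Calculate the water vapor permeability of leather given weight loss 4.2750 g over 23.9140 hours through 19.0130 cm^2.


Formula: WVP = loss / (area * time)
Substituting: WVP = 4.2750 / (19.0130 * 23.9140)
Result: 0.00940228 g/(cm^2*hr)


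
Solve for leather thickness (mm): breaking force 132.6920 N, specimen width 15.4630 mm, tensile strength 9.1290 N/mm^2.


Formula: t = F / (TS * w)
Substituting: t = 132.6920 / (9.1290 * 15.4630)
Result: 0.9400 mm


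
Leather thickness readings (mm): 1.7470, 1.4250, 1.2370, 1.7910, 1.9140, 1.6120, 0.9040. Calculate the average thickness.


Formula: Average = sum / n
Substituting: Average = 10.6300 / 7
Result: 1.5186 mm


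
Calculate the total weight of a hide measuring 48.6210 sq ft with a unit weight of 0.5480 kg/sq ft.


Formula: Weight = area * weight_per_sqft
Substituting: Weight = 48.6210 * 0.5480
Result: 26.6443 kg


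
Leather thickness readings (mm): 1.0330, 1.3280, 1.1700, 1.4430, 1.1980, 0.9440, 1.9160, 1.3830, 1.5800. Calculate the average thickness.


Formula: Average = sum / n
Substituting: Average = 11.9950 / 9
Result: 1.3328 mm


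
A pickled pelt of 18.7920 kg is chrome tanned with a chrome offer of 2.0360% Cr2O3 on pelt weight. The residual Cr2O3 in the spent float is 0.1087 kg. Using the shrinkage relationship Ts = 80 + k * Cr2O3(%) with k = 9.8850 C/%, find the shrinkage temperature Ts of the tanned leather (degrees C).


Offered = pelt * offer_pct / 100 = 18.7920 * 2.0360 / 100 = 0.3826 kg
Uptake = offered - residual = 0.3826 - 0.1087 = 0.2739 kg
Cr2O3% on pelt = uptake / pelt * 100 = 0.2739 / 18.7920 * 100 = 1.4576 %
Ts = 80 + k * Cr2O3% = 80 + 9.8850 * 1.4576 = 94.4080 C


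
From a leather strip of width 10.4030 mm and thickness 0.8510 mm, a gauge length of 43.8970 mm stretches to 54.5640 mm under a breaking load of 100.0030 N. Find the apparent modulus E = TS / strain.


TS = F / (w * t) = 100.0030 / (10.4030 * 0.8510) = 11.2960 N/mm^2
strain = (Lf - L0) / L0 = (54.5640 - 43.8970) / 43.8970 = 0.2430
E = TS / strain = 11.2960 / 0.2430 = 46.4855 N/mm^2


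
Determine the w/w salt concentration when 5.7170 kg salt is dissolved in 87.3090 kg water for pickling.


Formula: Conc = salt / (water + salt) * 100
Substituting: Conc = 5.7170 / (87.3090 + 5.7170) * 100
Result: 6.1456 %


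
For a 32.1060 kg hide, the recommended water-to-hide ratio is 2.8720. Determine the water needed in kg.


Formula: Water = hide_weight * ratio
Substituting: Water = 32.1060 * 2.8720
Result: 92.2084 kg


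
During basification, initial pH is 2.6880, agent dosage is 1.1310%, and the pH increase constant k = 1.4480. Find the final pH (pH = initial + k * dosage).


Formula: pH_final = pH_initial + k * base_pct
Substituting: pH_final = 2.6880 + 1.4480 * 1.1310
Result: 4.3257
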